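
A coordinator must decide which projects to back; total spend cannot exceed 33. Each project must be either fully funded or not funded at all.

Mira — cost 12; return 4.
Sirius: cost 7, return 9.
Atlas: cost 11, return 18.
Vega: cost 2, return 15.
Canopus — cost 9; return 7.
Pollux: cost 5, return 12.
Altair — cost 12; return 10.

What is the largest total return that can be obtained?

55

Allowing fractional choices, the relaxed optimum would be about 60.7, but projects are indivisible.
Atlas + Vega + Pollux + Altair: cost 11 + 2 + 5 + 12 = 30 ≤ 33, return 18 + 15 + 12 + 10 = 55.
Sirius + Atlas + Vega + Pollux: cost 7 + 11 + 2 + 5 = 25 ≤ 33, return 9 + 18 + 15 + 12 = 54.
Best is Atlas, Vega, Pollux, and Altair with total return 55.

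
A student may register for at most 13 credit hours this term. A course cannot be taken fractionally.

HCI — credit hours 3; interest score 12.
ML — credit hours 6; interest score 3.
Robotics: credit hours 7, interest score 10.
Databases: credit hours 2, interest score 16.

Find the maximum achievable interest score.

Allowing fractional choices, the relaxed optimum would be about 38.5, but courses are indivisible.
HCI + Robotics + Databases: credit hours 3 + 7 + 2 = 12 ≤ 13, interest score 12 + 10 + 16 = 38.
HCI + ML + Databases: credit hours 3 + 6 + 2 = 11 ≤ 13, interest score 12 + 3 + 16 = 31.
HCI + Databases: credit hours 3 + 2 = 5 ≤ 13, interest score 12 + 16 = 28.
Best is HCI, Robotics, and Databases with total interest score 38.

38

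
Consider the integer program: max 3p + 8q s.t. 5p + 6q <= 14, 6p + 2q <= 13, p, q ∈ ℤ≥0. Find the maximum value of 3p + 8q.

16

The continuous relaxation peaks at (0, 2.33) with value 18.67; rounding to a feasible lattice point costs some objective.
(p,q)=(0,2): 5·0+6·2=12≤14, 6·0+2·2=4≤13, objective 16.
(p,q)=(1,1): 5·1+6·1=11≤14, 6·1+2·1=8≤13, objective 11.
No feasible integer point exceeds 16.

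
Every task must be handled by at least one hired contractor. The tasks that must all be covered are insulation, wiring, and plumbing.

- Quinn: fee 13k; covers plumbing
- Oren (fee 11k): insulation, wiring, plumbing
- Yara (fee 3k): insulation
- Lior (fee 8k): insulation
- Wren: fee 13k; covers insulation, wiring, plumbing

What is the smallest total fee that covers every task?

This is a weighted set-cover instance.
Oren alone covers insulation, wiring, plumbing — every task.
Total fee: 11.

11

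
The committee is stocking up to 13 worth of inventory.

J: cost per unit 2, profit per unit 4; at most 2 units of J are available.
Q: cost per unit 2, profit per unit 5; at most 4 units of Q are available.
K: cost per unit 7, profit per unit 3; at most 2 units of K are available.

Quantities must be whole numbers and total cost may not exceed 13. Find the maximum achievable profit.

This is a bounded integer knapsack.
Take 2×J and 4×Q: cost 12 ≤ 13, profit 2·4 + 4·5 = 28.
Q has the best ratio (5/2) and is taken to its limit of 4; remaining capacity is filled optimally with the others.

28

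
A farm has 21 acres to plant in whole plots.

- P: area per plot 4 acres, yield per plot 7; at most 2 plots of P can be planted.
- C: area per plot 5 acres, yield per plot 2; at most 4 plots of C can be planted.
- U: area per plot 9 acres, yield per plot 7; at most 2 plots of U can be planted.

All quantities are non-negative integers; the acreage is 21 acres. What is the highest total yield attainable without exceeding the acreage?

2×P and 2×C: area 18 ≤ 21, yield 2·7 + 2·2 = 18.
2×P and 1×U: area 17 ≤ 21, yield 2·7 + 1·7 = 21.
Best is 21.

21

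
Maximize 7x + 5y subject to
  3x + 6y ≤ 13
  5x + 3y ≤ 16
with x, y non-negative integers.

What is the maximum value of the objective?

21

(x,y)=(3,0): 3·3+6·0=9≤13, 5·3+3·0=15≤16, objective 21.
(x,y)=(2,1): 3·2+6·1=12≤13, 5·2+3·1=13≤16, objective 19.
(x,y)=(2,0): 3·2+6·0=6≤13, 5·2+3·0=10≤16, objective 14.
Maximum is 21 at (x,y)=(3,0).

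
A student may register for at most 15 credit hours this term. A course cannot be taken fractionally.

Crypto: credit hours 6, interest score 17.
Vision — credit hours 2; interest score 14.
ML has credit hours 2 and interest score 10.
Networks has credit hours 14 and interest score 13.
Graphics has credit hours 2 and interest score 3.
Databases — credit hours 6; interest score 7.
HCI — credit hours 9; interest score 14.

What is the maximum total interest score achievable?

44

Take Crypto, Vision, ML, and Graphics: credit hours 6 + 2 + 2 + 2 = 12 ≤ 15, interest score 17 + 14 + 10 + 3 = 44.
No other feasible combination does better.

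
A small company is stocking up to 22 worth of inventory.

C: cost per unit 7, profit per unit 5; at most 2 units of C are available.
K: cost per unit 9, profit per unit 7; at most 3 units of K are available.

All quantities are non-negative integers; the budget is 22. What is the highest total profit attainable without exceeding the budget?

Take 2×K: cost 18 ≤ 22, profit 2·7 = 14.
No other integer combination yields more.

14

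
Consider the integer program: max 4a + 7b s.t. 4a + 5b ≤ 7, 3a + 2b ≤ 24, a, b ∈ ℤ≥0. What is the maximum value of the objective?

(a,b)=(0,1) is feasible, giving 7.
(a,b)=(1,0) is feasible, giving 4.
(a,b)=(0,0) is feasible, giving 0.
No feasible integer point exceeds 7.

7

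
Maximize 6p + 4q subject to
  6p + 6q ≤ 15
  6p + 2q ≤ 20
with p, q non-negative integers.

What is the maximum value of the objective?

Relaxing integrality, the LP optimum is 15.00 at (p,q) = (2.5, 0), which is not an integer point.
(p,q)=(2,0): 6·2+6·0=12≤15, 6·2+2·0=12≤20, objective 12.
(p,q)=(1,1): 6·1+6·1=12≤15, 6·1+2·1=8≤20, objective 10.
(p,q)=(1,0): 6·1+6·0=6≤15, 6·1+2·0=6≤20, objective 6.
No feasible integer point exceeds 12.

12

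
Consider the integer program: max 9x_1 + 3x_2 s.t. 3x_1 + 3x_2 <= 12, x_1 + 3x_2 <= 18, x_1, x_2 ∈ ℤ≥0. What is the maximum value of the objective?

(x_1,x_2)=(4,0) is feasible, giving 36.
(x_1,x_2)=(3,1) is feasible, giving 30.
(x_1,x_2)=(3,0) is feasible, giving 27.
No feasible integer point exceeds 36.

36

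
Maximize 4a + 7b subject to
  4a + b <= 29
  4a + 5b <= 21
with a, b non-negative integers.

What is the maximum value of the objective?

28

Relaxing integrality, the LP optimum is 29.40 at (a,b) = (0, 4.2), which is not an integer point.
(a,b)=(0,4): 4·0+1·4=4≤29, 4·0+5·4=20≤21, objective 28.
(a,b)=(1,3): 4·1+1·3=7≤29, 4·1+5·3=19≤21, objective 25.
The best lattice point is (0,4), giving 28.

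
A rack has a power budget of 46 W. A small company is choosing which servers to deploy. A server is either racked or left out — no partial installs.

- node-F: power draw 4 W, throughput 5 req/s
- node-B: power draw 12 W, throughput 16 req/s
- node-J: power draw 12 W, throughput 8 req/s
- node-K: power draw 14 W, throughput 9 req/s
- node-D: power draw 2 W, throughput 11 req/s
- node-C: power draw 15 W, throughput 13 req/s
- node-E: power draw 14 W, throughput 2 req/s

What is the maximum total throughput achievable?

53

This is a 0-1 knapsack instance.
Allowing fractional choices, the relaxed optimum would be about 53.6, but servers are indivisible.
node-F + node-B + node-J + node-K + node-D: power draw 4 + 12 + 12 + 14 + 2 = 44 ≤ 46, throughput 5 + 16 + 8 + 9 + 11 = 49.
node-F + node-B + node-J + node-D + node-C: power draw 4 + 12 + 12 + 2 + 15 = 45 ≤ 46, throughput 5 + 16 + 8 + 11 + 13 = 53.
node-B + node-K + node-D + node-C: power draw 12 + 14 + 2 + 15 = 43 ≤ 46, throughput 16 + 9 + 11 + 13 = 49.
Best is node-F, node-B, node-J, node-D, and node-C with total throughput 53.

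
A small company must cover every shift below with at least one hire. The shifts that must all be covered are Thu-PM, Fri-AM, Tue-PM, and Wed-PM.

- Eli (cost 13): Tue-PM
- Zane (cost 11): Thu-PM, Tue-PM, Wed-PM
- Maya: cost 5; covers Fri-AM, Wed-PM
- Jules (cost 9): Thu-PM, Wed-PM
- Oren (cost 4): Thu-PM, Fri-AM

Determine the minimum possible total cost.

15

This is an integer covering problem.
Choose Zane and Oren: together they cover Thu-PM, Fri-AM, Tue-PM, Wed-PM — every shift.
Total cost: 11 + 4 = 15.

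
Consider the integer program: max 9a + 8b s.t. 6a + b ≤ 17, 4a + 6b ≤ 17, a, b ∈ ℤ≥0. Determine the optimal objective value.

26

(a,b)=(2,1) is feasible, giving 26.
(a,b)=(1,2) is feasible, giving 25.
No feasible integer point exceeds 26.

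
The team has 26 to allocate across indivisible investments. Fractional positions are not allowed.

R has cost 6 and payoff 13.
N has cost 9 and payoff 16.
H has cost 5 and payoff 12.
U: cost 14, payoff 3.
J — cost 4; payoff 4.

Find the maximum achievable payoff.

R + N + J: cost 6 + 9 + 4 = 19 ≤ 26, payoff 13 + 16 + 4 = 33.
R + N + H + J: cost 6 + 9 + 5 + 4 = 24 ≤ 26, payoff 13 + 16 + 12 + 4 = 45.
R + N + H: cost 6 + 9 + 5 = 20 ≤ 26, payoff 13 + 16 + 12 = 41.
Best is R, N, H, and J with total payoff 45.

45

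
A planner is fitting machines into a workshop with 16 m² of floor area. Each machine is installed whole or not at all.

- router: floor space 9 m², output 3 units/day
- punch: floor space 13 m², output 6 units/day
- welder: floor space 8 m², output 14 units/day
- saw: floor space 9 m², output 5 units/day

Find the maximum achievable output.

14

Take welder: floor space 8 ≤ 16, output 14.
No other feasible combination does better.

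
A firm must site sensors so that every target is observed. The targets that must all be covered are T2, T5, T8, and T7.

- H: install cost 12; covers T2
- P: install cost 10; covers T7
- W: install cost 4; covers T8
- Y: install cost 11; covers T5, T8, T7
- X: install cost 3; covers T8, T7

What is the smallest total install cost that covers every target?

23

Choose H and Y: together they cover T2, T5, T8, T7 — every target.
Total install cost: 12 + 11 = 23.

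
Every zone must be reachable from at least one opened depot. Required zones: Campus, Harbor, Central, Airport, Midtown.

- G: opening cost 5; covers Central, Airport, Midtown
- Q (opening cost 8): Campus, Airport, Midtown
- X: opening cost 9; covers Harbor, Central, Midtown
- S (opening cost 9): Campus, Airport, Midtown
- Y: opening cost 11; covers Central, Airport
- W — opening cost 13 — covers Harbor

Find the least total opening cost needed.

17

Choose Q and X: together they cover Campus, Harbor, Central, Airport, Midtown — every zone.
Total opening cost: 8 + 9 = 17.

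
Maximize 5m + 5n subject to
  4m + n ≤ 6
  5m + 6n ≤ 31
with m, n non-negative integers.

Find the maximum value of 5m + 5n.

25

The continuous relaxation peaks at (0.263, 4.95) with value 26.05; rounding to a feasible lattice point costs some objective.
(m,n)=(0,5): 4·0+1·5=5≤6, 5·0+6·5=30≤31, objective 25.
(m,n)=(0,4): 4·0+1·4=4≤6, 5·0+6·4=24≤31, objective 20.
(m,n)=(0,3): 4·0+1·3=3≤6, 5·0+6·3=18≤31, objective 15.
No feasible integer point exceeds 25.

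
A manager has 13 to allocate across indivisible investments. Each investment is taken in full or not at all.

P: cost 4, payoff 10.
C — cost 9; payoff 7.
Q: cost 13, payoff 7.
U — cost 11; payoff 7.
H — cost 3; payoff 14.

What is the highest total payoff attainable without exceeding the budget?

24

This is an integer program with binary decision variables.
Take P and H: cost 4 + 3 = 7 ≤ 13, payoff 10 + 14 = 24.
No other feasible combination does better.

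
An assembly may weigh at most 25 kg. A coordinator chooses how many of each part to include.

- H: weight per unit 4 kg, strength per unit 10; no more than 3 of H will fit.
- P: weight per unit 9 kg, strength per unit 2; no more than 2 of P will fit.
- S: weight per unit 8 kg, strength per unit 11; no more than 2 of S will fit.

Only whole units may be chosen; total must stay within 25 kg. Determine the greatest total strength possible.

42

This is a bounded integer knapsack.
Take 2×H and 2×S: weight 24 ≤ 25, strength 2·10 + 2·11 = 42.
No other integer combination yields more.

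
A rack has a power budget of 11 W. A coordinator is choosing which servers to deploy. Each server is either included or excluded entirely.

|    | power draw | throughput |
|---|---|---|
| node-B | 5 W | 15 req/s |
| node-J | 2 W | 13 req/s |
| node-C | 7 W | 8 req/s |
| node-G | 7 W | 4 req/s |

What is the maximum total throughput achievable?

28

Allowing fractional choices, the relaxed optimum would be about 32.6, but servers are indivisible.
node-B + node-J: power draw 5 + 2 = 7 ≤ 11, throughput 15 + 13 = 28.
node-J + node-C: power draw 2 + 7 = 9 ≤ 11, throughput 13 + 8 = 21.
node-J + node-G: power draw 2 + 7 = 9 ≤ 11, throughput 13 + 4 = 17.
Best is node-B and node-J with total throughput 28.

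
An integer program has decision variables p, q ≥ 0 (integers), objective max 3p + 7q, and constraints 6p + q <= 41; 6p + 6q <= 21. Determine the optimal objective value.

21

Relaxing integrality, the LP optimum is 24.50 at (p,q) = (0, 3.5), which is not an integer point.
(p,q)=(0,3): 6·0+1·3=3≤41, 6·0+6·3=18≤21, objective 21.
(p,q)=(1,2): 6·1+1·2=8≤41, 6·1+6·2=18≤21, objective 17.
(p,q)=(0,2): 6·0+1·2=2≤41, 6·0+6·2=12≤21, objective 14.
Maximum is 21 at (p,q)=(0,3).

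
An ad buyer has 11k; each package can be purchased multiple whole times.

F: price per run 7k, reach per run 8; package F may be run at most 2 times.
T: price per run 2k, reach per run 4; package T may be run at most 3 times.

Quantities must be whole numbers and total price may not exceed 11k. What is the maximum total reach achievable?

This is a bounded integer knapsack.
T has the best ratio (4/2); taking only T gives at most 3×4 = 12 (stopped by the supply cap of 3).
Mixing does better — 1×F and 2×T: price 11 ≤ 11, reach 1·8 + 2·4 = 16.

16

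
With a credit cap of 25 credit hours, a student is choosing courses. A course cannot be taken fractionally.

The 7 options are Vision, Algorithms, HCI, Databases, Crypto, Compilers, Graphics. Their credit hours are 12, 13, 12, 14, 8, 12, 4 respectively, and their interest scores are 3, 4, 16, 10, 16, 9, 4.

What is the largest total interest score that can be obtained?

36

This is an integer program with binary decision variables.
Crypto + Compilers + Graphics: credit hours 8 + 12 + 4 = 24 ≤ 25, interest score 16 + 9 + 4 = 29.
HCI + Crypto: credit hours 12 + 8 = 20 ≤ 25, interest score 16 + 16 = 32.
HCI + Crypto + Graphics: credit hours 12 + 8 + 4 = 24 ≤ 25, interest score 16 + 16 + 4 = 36.
Best is HCI, Crypto, and Graphics with total interest score 36.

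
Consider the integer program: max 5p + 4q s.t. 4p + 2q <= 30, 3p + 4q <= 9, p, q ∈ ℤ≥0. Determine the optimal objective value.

(p,q)=(3,0): 4·3+2·0=12≤30, 3·3+4·0=9≤9, objective 15.
(p,q)=(2,0): 4·2+2·0=8≤30, 3·2+4·0=6≤9, objective 10.
The best lattice point is (3,0), giving 15.

15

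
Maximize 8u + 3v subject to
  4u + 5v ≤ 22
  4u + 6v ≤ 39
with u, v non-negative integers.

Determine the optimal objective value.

40

Relaxing integrality, the LP optimum is 44.00 at (u,v) = (5.5, 0), which is not an integer point.
(u,v)=(5,0): 4·5+5·0=20≤22, 4·5+6·0=20≤39, objective 40.
(u,v)=(4,1): 4·4+5·1=21≤22, 4·4+6·1=22≤39, objective 35.
(u,v)=(4,0): 4·4+5·0=16≤22, 4·4+6·0=16≤39, objective 32.
No feasible integer point exceeds 40.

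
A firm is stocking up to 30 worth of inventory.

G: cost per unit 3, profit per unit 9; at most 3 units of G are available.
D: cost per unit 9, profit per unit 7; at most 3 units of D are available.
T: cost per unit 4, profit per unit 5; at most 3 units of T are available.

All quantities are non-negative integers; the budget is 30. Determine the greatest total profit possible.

49

G has the best ratio (9/3); taking only G gives at most 3×9 = 27 (stopped by the supply cap of 3).
Mixing does better — 3×G, 1×D, and 3×T: cost 30 ≤ 30, profit 3·9 + 1·7 + 3·5 = 49.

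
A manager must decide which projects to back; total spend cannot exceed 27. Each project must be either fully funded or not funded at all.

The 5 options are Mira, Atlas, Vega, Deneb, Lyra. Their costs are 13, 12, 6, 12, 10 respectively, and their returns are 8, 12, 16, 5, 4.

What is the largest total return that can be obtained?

Allowing fractional choices, the relaxed optimum would be about 33.5, but projects are indivisible.
Vega + Deneb: cost 6 + 12 = 18 ≤ 27, return 16 + 5 = 21.
Mira + Vega: cost 13 + 6 = 19 ≤ 27, return 8 + 16 = 24.
Atlas + Vega: cost 12 + 6 = 18 ≤ 27, return 12 + 16 = 28.
Best is Atlas and Vega with total return 28.

28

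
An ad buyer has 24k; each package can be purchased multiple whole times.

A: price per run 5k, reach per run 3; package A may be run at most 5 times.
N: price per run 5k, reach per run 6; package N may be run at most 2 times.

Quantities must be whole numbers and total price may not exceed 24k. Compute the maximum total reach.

N has the best ratio (6/5); taking only N gives at most 2×6 = 12 (stopped by the supply cap of 2).
Mixing does better — 2×A and 2×N: price 20 ≤ 24, reach 2·3 + 2·6 = 18.

18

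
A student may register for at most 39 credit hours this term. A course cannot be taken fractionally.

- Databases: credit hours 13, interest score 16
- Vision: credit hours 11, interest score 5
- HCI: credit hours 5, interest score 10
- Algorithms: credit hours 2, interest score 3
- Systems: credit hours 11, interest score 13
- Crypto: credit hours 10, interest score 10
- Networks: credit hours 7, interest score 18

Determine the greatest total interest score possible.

Take Databases, HCI, Algorithms, Systems, and Networks: credit hours 13 + 5 + 2 + 11 + 7 = 38 ≤ 39, interest score 16 + 10 + 3 + 13 + 18 = 60.
No other feasible combination does better.

60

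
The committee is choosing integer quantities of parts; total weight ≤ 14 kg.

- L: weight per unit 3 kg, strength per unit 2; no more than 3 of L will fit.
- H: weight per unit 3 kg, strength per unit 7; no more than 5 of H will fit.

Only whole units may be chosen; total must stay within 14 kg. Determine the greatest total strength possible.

1×L and 3×H: weight 12 ≤ 14, strength 1·2 + 3·7 = 23.
4×H: weight 12 ≤ 14, strength 4·7 = 28.
Best is 28.

28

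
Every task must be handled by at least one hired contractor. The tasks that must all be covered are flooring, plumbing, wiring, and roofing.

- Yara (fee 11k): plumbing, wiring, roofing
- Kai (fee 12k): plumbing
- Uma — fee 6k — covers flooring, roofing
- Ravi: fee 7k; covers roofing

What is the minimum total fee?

Choose Yara and Uma: together they cover flooring, plumbing, wiring, roofing — every task.
Total fee: 11 + 6 = 17.

17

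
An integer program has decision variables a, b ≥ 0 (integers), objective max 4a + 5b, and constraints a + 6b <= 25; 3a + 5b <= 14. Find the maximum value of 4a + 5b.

Relaxing integrality, the LP optimum is 18.67 at (a,b) = (4.67, 0), which is not an integer point.
(a,b)=(3,1): 1·3+6·1=9≤25, 3·3+5·1=14≤14, objective 17.
(a,b)=(4,0): 1·4+6·0=4≤25, 3·4+5·0=12≤14, objective 16.
(a,b)=(2,1): 1·2+6·1=8≤25, 3·2+5·1=11≤14, objective 13.
(a,b)=(3,0): 1·3+6·0=3≤25, 3·3+5·0=9≤14, objective 12.
Maximum is 17 at (a,b)=(3,1).

17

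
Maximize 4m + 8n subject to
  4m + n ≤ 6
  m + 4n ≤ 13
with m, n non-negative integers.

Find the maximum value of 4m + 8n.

The continuous relaxation peaks at (0.733, 3.07) with value 27.47; rounding to a feasible lattice point costs some objective.
(m,n)=(0,3): 4·0+1·3=3≤6, 1·0+4·3=12≤13, objective 24.
(m,n)=(1,2): 4·1+1·2=6≤6, 1·1+4·2=9≤13, objective 20.
The best lattice point is (0,3), giving 24.

24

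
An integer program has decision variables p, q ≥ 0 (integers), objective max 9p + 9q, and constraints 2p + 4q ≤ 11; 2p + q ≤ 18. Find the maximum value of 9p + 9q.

45

The continuous relaxation peaks at (5.5, 0) with value 49.50; rounding to a feasible lattice point costs some objective.
(p,q)=(5,0) is feasible, giving 45.
(p,q)=(4,0) is feasible, giving 36.
No feasible integer point exceeds 45.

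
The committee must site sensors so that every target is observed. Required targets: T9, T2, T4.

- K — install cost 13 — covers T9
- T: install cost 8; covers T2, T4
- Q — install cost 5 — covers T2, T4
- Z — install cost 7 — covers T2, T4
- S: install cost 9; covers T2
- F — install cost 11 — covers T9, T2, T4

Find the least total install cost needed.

11

This is an integer covering problem.
The greedy cost-per-new-target heuristic would pick Q and F for 16, but a cheaper cover exists.
F alone covers T9, T2, T4 — every target.
Total install cost: 11.
No cover costs less than 11.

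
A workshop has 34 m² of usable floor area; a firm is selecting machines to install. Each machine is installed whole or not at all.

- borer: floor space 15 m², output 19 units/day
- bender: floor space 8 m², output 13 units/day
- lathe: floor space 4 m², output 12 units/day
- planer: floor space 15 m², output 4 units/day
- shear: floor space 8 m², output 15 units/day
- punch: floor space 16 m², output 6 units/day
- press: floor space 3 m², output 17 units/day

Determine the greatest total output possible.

Allowing fractional choices, the relaxed optimum would be about 70.9, but machines are indivisible.
borer + lathe + shear + press: floor space 15 + 4 + 8 + 3 = 30 ≤ 34, output 19 + 12 + 15 + 17 = 63.
borer + bender + shear + press: floor space 15 + 8 + 8 + 3 = 34 ≤ 34, output 19 + 13 + 15 + 17 = 64.
Best is borer, bender, shear, and press with total output 64.

64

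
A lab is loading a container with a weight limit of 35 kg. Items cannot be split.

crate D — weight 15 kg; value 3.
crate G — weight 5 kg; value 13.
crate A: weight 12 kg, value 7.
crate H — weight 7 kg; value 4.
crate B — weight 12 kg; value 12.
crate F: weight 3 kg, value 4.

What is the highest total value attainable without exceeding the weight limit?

36

crate G + crate A + crate B + crate F: weight 5 + 12 + 12 + 3 = 32 ≤ 35, value 13 + 7 + 12 + 4 = 36.
crate G + crate H + crate B + crate F: weight 5 + 7 + 12 + 3 = 27 ≤ 35, value 13 + 4 + 12 + 4 = 33.
crate G + crate A + crate B: weight 5 + 12 + 12 = 29 ≤ 35, value 13 + 7 + 12 = 32.
Best is crate G, crate A, crate B, and crate F with total value 36.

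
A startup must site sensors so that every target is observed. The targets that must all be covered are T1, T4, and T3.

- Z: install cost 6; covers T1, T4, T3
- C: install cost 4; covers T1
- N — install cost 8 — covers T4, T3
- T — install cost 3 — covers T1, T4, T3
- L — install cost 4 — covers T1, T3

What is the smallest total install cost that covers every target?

T alone covers T1, T4, T3 — every target.
Total install cost: 3.
No cover costs less than 3.

3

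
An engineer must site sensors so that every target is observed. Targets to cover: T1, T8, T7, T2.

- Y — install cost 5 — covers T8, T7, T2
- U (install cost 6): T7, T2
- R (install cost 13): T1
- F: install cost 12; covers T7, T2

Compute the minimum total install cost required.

18

Choose Y and R: together they cover T1, T8, T7, T2 — every target.
Total install cost: 5 + 13 = 18.
No cover costs less than 18.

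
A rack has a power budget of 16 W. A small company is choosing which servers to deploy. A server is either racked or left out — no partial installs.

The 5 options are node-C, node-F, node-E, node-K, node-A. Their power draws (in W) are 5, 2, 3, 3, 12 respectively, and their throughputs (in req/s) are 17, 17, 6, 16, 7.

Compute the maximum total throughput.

Allowing fractional choices, the relaxed optimum would be about 57.8, but servers are indivisible.
node-C + node-F + node-E + node-K: power draw 5 + 2 + 3 + 3 = 13 ≤ 16, throughput 17 + 17 + 6 + 16 = 56.
node-C + node-F + node-E: power draw 5 + 2 + 3 = 10 ≤ 16, throughput 17 + 17 + 6 = 40.
node-C + node-F + node-K: power draw 5 + 2 + 3 = 10 ≤ 16, throughput 17 + 17 + 16 = 50.
Best is node-C, node-F, node-E, and node-K with total throughput 56.

56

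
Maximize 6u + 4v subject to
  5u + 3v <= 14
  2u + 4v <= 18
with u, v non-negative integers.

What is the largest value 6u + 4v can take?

18

(u,v)=(1,3): 5·1+3·3=14≤14, 2·1+4·3=14≤18, objective 18.
(u,v)=(0,4): 5·0+3·4=12≤14, 2·0+4·4=16≤18, objective 16.
(u,v)=(1,2): 5·1+3·2=11≤14, 2·1+4·2=10≤18, objective 14.
Maximum is 18 at (u,v)=(1,3).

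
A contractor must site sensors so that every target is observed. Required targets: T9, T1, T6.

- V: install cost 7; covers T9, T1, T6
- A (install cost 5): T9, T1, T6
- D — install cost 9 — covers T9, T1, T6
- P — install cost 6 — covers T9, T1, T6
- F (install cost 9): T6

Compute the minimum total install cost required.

5

A alone covers T9, T1, T6 — every target.
Total install cost: 5.
No cover costs less than 5.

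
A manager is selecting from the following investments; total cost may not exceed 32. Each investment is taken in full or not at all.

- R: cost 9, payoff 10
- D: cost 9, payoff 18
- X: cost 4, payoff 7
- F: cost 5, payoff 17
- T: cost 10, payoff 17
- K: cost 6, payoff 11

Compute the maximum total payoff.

63

Allowing fractional choices, the relaxed optimum would be about 66.6, but investments are indivisible.
D + X + F + T: cost 9 + 4 + 5 + 10 = 28 ≤ 32, payoff 18 + 7 + 17 + 17 = 59.
D + F + T + K: cost 9 + 5 + 10 + 6 = 30 ≤ 32, payoff 18 + 17 + 17 + 11 = 63.
R + D + F + K: cost 9 + 9 + 5 + 6 = 29 ≤ 32, payoff 10 + 18 + 17 + 11 = 56.
Best is D, F, T, and K with total payoff 63.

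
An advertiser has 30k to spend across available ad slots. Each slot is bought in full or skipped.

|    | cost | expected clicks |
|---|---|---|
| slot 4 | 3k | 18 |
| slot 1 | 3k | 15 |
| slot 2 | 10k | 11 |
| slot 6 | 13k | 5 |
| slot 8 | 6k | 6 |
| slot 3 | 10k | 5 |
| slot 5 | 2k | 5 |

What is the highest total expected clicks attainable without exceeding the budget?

55

This is a 0-1 knapsack instance.
slot 4 + slot 1 + slot 2 + slot 8: cost 3 + 3 + 10 + 6 = 22 ≤ 30, expected clicks 18 + 15 + 11 + 6 = 50.
slot 4 + slot 1 + slot 2 + slot 3 + slot 5: cost 3 + 3 + 10 + 10 + 2 = 28 ≤ 30, expected clicks 18 + 15 + 11 + 5 + 5 = 54.
slot 4 + slot 1 + slot 2 + slot 8 + slot 5: cost 3 + 3 + 10 + 6 + 2 = 24 ≤ 30, expected clicks 18 + 15 + 11 + 6 + 5 = 55.
Best is slot 4, slot 1, slot 2, slot 8, and slot 5 with total expected clicks 55.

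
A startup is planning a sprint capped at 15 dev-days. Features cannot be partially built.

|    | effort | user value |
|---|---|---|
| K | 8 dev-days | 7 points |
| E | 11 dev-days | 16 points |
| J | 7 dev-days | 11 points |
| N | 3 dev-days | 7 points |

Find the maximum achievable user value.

Allowing fractional choices, the relaxed optimum would be about 25.3, but features are indivisible.
J + N: effort 7 + 3 = 10 ≤ 15, user value 11 + 7 = 18.
K + J: effort 8 + 7 = 15 ≤ 15, user value 7 + 11 = 18.
E + N: effort 11 + 3 = 14 ≤ 15, user value 16 + 7 = 23.
Best is E and N with total user value 23.

23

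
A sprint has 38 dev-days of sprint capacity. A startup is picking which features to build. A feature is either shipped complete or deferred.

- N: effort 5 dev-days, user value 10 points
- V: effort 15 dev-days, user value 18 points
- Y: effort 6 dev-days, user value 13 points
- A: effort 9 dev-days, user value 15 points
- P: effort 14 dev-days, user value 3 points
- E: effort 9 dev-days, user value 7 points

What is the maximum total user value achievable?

56

N + V + Y + E: effort 5 + 15 + 6 + 9 = 35 ≤ 38, user value 10 + 18 + 13 + 7 = 48.
N + V + Y + A: effort 5 + 15 + 6 + 9 = 35 ≤ 38, user value 10 + 18 + 13 + 15 = 56.
N + V + A + E: effort 5 + 15 + 9 + 9 = 38 ≤ 38, user value 10 + 18 + 15 + 7 = 50.
Best is N, V, Y, and A with total user value 56.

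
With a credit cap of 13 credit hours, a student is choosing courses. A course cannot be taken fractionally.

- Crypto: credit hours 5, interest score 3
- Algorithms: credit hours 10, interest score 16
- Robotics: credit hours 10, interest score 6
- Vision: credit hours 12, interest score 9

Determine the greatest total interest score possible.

Algorithms: credit hours 10 ≤ 13, interest score 16.
Vision: credit hours 12 ≤ 13, interest score 9.
Robotics: credit hours 10 ≤ 13, interest score 6.
Best is Algorithms with total interest score 16.

16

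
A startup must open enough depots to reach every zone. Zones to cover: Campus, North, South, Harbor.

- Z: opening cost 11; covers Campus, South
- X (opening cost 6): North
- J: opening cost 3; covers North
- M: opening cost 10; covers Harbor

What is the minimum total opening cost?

24

Choose Z, J, and M: together they cover Campus, North, South, Harbor — every zone.
Total opening cost: 11 + 3 + 10 = 24.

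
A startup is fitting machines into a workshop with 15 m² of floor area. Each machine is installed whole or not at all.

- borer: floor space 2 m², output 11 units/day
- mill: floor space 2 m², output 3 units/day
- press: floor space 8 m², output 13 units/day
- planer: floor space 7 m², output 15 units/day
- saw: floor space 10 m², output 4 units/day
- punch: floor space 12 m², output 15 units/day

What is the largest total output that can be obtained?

Allowing fractional choices, the relaxed optimum would be about 35.8, but machines are indivisible.
press + planer: floor space 8 + 7 = 15 ≤ 15, output 13 + 15 = 28.
borer + mill + planer: floor space 2 + 2 + 7 = 11 ≤ 15, output 11 + 3 + 15 = 29.
Best is borer, mill, and planer with total output 29.

29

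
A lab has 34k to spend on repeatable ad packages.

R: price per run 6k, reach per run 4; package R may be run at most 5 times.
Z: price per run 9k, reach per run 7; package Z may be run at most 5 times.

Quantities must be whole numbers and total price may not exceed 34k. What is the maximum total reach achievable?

4×R and 1×Z: price 33 ≤ 34, reach 4·4 + 1·7 = 23.
1×R and 3×Z: price 33 ≤ 34, reach 1·4 + 3·7 = 25.
Best is 25.

25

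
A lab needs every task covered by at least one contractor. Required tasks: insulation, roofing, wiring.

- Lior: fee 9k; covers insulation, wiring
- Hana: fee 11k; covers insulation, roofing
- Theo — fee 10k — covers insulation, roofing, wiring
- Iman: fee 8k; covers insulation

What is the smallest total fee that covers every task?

Theo alone covers insulation, roofing, wiring — every task.
Total fee: 10.

10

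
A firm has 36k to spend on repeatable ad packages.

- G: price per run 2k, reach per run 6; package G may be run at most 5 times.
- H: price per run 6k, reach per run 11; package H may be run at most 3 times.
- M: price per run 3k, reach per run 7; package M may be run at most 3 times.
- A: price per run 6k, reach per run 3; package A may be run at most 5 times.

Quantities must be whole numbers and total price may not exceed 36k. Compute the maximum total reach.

This is a bounded integer knapsack.
G has the best ratio (6/2); taking only G gives at most 5×6 = 30 (stopped by the supply cap of 5).
Mixing does better — 4×G, 3×H, and 3×M: price 35 ≤ 36, reach 4·6 + 3·11 + 3·7 = 78.

78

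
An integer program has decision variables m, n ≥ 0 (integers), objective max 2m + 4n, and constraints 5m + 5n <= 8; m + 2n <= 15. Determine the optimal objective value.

4

(m,n)=(0,1): 5·0+5·1=5≤8, 1·0+2·1=2≤15, objective 4.
(m,n)=(1,0): 5·1+5·0=5≤8, 1·1+2·0=1≤15, objective 2.
(m,n)=(0,0): 5·0+5·0=0≤8, 1·0+2·0=0≤15, objective 0.
Maximum is 4 at (m,n)=(0,1).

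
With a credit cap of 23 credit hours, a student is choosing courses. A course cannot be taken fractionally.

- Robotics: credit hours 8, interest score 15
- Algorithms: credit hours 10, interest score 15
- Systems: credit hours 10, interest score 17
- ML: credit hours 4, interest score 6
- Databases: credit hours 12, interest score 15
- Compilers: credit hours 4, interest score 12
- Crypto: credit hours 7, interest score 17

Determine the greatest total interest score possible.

This is an integer program with binary decision variables.
Allowing fractional choices, the relaxed optimum would be about 50.8, but courses are indivisible.
Robotics + ML + Compilers + Crypto: credit hours 8 + 4 + 4 + 7 = 23 ≤ 23, interest score 15 + 6 + 12 + 17 = 50.
Systems + Compilers + Crypto: credit hours 10 + 4 + 7 = 21 ≤ 23, interest score 17 + 12 + 17 = 46.
Best is Robotics, ML, Compilers, and Crypto with total interest score 50.

50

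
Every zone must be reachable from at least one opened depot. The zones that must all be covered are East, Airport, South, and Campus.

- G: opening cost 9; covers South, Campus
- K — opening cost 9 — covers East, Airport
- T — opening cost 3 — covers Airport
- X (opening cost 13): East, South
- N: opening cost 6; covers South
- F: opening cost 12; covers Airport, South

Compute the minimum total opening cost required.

18

The greedy cost-per-new-zone heuristic would pick T, G, and K for 21, but a cheaper cover exists.
Choose G and K: together they cover East, Airport, South, Campus — every zone.
Total opening cost: 9 + 9 = 18.
No cover costs less than 18.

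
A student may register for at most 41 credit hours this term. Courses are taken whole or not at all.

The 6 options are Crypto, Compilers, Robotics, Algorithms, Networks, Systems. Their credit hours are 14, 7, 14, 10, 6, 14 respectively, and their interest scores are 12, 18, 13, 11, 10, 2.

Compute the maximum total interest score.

53

Treat it as a binary knapsack problem.
Allowing fractional choices, the relaxed optimum would be about 55.4, but courses are indivisible.
Compilers + Robotics + Algorithms + Networks: credit hours 7 + 14 + 10 + 6 = 37 ≤ 41, interest score 18 + 13 + 11 + 10 = 52.
Crypto + Compilers + Robotics + Networks: credit hours 14 + 7 + 14 + 6 = 41 ≤ 41, interest score 12 + 18 + 13 + 10 = 53.
Best is Crypto, Compilers, Robotics, and Networks with total interest score 53.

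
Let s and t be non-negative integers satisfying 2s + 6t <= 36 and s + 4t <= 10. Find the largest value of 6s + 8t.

(s,t)=(10,0): 2·10+6·0=20≤36, 1·10+4·0=10≤10, objective 60.
(s,t)=(9,0): 2·9+6·0=18≤36, 1·9+4·0=9≤10, objective 54.
No feasible integer point exceeds 60.

60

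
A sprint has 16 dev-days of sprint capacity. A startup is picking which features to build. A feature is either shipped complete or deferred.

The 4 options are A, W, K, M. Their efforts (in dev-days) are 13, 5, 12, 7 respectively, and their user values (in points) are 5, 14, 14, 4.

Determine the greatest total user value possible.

Allowing fractional choices, the relaxed optimum would be about 26.8, but features are indivisible.
W: effort 5 ≤ 16, user value 14.
W + M: effort 5 + 7 = 12 ≤ 16, user value 14 + 4 = 18.
Best is W and M with total user value 18.

18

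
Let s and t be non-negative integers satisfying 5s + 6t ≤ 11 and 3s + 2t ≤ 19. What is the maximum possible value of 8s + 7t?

Relaxing integrality, the LP optimum is 17.60 at (s,t) = (2.2, 0), which is not an integer point.
(s,t)=(2,0): 5·2+6·0=10≤11, 3·2+2·0=6≤19, objective 16.
(s,t)=(1,1): 5·1+6·1=11≤11, 3·1+2·1=5≤19, objective 15.
(s,t)=(1,0): 5·1+6·0=5≤11, 3·1+2·0=3≤19, objective 8.
No feasible integer point exceeds 16.

16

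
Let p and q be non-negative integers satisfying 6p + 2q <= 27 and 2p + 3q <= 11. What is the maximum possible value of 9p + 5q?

Relaxing integrality, the LP optimum is 42.21 at (p,q) = (4.21, 0.857), which is not an integer point.
(p,q)=(4,1): 6·4+2·1=26≤27, 2·4+3·1=11≤11, objective 41.
(p,q)=(4,0): 6·4+2·0=24≤27, 2·4+3·0=8≤11, objective 36.
(p,q)=(3,1): 6·3+2·1=20≤27, 2·3+3·1=9≤11, objective 32.
No feasible integer point exceeds 41.

41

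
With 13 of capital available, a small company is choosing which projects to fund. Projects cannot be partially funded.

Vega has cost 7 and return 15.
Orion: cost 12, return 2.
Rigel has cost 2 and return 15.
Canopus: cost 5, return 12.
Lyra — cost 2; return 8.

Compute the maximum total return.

38

Take Vega, Rigel, and Lyra: cost 7 + 2 + 2 = 11 ≤ 13, return 15 + 15 + 8 = 38.
No other feasible combination does better.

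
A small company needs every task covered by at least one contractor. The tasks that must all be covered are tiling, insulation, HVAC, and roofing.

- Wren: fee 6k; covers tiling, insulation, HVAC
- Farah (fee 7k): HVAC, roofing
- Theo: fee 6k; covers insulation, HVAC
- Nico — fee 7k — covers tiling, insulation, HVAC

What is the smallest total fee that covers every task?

13

Choose Wren and Farah: together they cover tiling, insulation, HVAC, roofing — every task.
Total fee: 6 + 7 = 13.
No cover costs less than 13.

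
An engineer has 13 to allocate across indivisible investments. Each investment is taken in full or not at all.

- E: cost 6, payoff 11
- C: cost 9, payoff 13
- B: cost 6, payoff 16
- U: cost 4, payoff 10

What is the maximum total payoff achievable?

27

Allowing fractional choices, the relaxed optimum would be about 31.5, but investments are indivisible.
C + U: cost 9 + 4 = 13 ≤ 13, payoff 13 + 10 = 23.
B + U: cost 6 + 4 = 10 ≤ 13, payoff 16 + 10 = 26.
E + B: cost 6 + 6 = 12 ≤ 13, payoff 11 + 16 = 27.
Best is E and B with total payoff 27.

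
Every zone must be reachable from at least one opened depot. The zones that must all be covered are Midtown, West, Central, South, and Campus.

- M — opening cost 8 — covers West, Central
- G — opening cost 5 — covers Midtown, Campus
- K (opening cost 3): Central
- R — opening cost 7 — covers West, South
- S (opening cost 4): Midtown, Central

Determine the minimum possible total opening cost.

15

The greedy cost-per-new-zone heuristic would pick S, R, and G for 16, but a cheaper cover exists.
Choose G, K, and R: together they cover Midtown, West, Central, South, Campus — every zone.
Total opening cost: 5 + 3 + 7 = 15.
No cover costs less than 15.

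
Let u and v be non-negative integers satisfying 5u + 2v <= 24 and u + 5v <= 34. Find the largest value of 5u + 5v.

40

(u,v)=(2,6): 5·2+2·6=22≤24, 1·2+5·6=32≤34, objective 40.
(u,v)=(1,6): 5·1+2·6=17≤24, 1·1+5·6=31≤34, objective 35.
(u,v)=(2,5): 5·2+2·5=20≤24, 1·2+5·5=27≤34, objective 35.
The best lattice point is (2,6), giving 40.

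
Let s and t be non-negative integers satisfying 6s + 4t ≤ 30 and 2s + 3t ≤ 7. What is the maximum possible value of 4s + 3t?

(s,t)=(3,0): 6·3+4·0=18≤30, 2·3+3·0=6≤7, objective 12.
(s,t)=(2,1): 6·2+4·1=16≤30, 2·2+3·1=7≤7, objective 11.
No feasible integer point exceeds 12.

12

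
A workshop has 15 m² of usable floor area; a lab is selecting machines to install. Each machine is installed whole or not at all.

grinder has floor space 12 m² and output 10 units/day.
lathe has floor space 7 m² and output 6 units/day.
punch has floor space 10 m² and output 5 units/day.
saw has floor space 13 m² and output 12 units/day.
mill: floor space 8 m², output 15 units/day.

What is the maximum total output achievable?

This is a 0-1 knapsack instance.
Take lathe and mill: floor space 7 + 8 = 15 ≤ 15, output 6 + 15 = 21.
No other feasible combination does better.

21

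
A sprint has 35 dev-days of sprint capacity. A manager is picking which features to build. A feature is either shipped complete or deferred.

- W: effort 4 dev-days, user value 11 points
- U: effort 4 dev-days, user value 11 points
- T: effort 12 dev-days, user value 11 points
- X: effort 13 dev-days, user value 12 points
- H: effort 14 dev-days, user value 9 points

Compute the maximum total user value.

45

Allowing fractional choices, the relaxed optimum would be about 46.3, but features are indivisible.
W + U + X + H: effort 4 + 4 + 13 + 14 = 35 ≤ 35, user value 11 + 11 + 12 + 9 = 43.
W + U + T + H: effort 4 + 4 + 12 + 14 = 34 ≤ 35, user value 11 + 11 + 11 + 9 = 42.
W + U + T + X: effort 4 + 4 + 12 + 13 = 33 ≤ 35, user value 11 + 11 + 11 + 12 = 45.
Best is W, U, T, and X with total user value 45.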